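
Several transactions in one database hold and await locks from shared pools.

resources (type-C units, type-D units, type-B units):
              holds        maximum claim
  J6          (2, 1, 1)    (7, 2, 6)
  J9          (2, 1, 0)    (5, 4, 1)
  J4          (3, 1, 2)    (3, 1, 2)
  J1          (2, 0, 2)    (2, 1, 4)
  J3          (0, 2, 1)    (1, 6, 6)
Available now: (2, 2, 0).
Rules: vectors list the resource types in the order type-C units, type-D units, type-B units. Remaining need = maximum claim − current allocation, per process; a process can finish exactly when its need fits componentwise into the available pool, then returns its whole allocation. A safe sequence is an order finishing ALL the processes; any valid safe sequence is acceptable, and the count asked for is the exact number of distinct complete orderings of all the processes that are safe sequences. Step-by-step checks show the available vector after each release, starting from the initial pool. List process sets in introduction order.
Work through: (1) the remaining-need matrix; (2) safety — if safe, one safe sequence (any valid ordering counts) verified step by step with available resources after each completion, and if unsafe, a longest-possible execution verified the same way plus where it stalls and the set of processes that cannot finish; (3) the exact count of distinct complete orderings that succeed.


(1) Outstanding need per process (order type-C units, type-D units, type-B units):
  J6: (5, 1, 5)
  J9: (3, 3, 1)
  J4: (0, 0, 0)
  J1: (0, 1, 2)
  J3: (1, 4, 5)
(2) UNSAFE — no complete ordering exists.
Key observation: type-B units is the bottleneck — with J4, J9, J1 done the pool holds (9, 4, 4), short of every remaining need.
A maximal execution: J4, J9, J1 — then nothing else fits. Walking it through:
  pool = (2, 2, 0)
  J4 needs (0, 0, 0) <= (2, 2, 0) -> finishes; pool += (3, 1, 2) = (5, 3, 2)
  J9 needs (3, 3, 1) <= (5, 3, 2) -> finishes; pool += (2, 1, 0) = (7, 4, 2)
  J1 needs (0, 1, 2) <= (7, 4, 2) -> finishes; pool += (2, 0, 2) = (9, 4, 4)
  blocked: J6 wants (5, 1, 5), pool (9, 4, 4) — not enough type-B units
  blocked: J3 wants (1, 4, 5), pool (9, 4, 4) — not enough type-B units
Processes that can never finish: J6 and J3.
(3) Precisely 0 of the possible complete orderings are safe sequences.


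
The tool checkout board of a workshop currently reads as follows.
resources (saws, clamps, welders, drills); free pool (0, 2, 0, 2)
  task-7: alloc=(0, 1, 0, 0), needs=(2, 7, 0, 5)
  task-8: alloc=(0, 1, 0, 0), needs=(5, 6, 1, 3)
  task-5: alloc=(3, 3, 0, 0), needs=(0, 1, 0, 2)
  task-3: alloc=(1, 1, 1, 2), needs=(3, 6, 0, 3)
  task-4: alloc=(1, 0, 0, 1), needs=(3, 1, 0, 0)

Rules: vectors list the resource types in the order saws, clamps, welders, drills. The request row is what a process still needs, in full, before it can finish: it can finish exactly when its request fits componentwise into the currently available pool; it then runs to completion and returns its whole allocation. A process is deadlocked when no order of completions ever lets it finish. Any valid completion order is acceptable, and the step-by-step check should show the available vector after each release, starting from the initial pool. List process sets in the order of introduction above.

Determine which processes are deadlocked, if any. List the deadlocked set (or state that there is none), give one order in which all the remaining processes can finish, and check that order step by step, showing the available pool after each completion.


Deadlocked: task-7, task-8 and task-3.
Key observation: once task-5, task-4 finish, the pool peaks at (4, 5, 0, 3) — and every remaining process still needs more clamps than that.
A valid finishing order for the others: task-5, task-4. Walking it through:
  pool = (0, 2, 0, 2)
  task-5 needs (0, 1, 0, 2) <= (0, 2, 0, 2) -> finishes; pool += (3, 3, 0, 0) = (3, 5, 0, 2)
  task-4 needs (3, 1, 0, 0) <= (3, 5, 0, 2) -> finishes; pool += (1, 0, 0, 1) = (4, 5, 0, 3)
The blocked processes can never fit:
  task-7 cannot run: need (2, 7, 0, 5) vs free (4, 5, 0, 3) (insufficient clamps and drills)
  task-8 cannot run: need (5, 6, 1, 3) vs free (4, 5, 0, 3) (insufficient saws, clamps and welders)
  task-3 cannot run: need (3, 6, 0, 3) vs free (4, 5, 0, 3) (insufficient clamps)


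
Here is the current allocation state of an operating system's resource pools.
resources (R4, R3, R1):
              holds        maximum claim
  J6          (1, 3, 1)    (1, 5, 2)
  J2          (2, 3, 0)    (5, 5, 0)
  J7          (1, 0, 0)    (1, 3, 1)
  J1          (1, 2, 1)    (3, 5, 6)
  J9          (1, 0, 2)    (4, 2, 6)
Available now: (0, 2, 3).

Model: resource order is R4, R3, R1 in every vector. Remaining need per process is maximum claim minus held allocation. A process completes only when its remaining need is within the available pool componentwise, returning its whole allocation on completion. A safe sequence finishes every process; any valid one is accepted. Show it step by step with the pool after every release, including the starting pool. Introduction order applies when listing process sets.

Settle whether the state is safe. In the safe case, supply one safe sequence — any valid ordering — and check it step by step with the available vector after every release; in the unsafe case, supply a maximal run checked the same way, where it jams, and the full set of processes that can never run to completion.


UNSAFE — no complete ordering exists.
Key observation: after J6, J7 the pool peaks at (2, 5, 4), and each blocked process is short somewhere: J2 on R4; J1 on R1; J9 on R4.
The run J6, J7 cannot be extended any further. Walking it through:
  pool = (0, 2, 3)
  run J6 (needs (0, 2, 1), free (0, 2, 3)); after release of (1, 3, 1) the pool is (1, 5, 4)
  run J7 (needs (0, 3, 1), free (1, 5, 4)); after release of (1, 0, 0) the pool is (2, 5, 4)
  J2 cannot run: need (3, 2, 0) vs free (2, 5, 4) (insufficient R4)
  J1 cannot run: need (2, 3, 5) vs free (2, 5, 4) (insufficient R1)
  J9 cannot run: need (3, 2, 4) vs free (2, 5, 4) (insufficient R4)
Permanently blocked: J2, J1 and J9.


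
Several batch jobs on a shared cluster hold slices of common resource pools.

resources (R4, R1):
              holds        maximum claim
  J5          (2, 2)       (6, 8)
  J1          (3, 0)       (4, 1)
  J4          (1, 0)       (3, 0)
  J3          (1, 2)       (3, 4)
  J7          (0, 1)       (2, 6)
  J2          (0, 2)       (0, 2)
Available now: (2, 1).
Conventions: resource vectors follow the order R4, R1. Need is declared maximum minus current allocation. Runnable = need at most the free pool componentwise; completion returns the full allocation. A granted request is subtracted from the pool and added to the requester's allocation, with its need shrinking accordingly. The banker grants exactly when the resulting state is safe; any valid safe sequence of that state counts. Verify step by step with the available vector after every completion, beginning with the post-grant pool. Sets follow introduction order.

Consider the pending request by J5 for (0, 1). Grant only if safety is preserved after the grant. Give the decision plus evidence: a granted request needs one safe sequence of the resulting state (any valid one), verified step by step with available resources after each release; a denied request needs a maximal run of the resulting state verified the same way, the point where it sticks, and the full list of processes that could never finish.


DENY: after the grant no complete ordering would exist.
Key observation: R1 is the bottleneck — with J2, J1, J4, J3 done the pool holds (7, 4), short of every remaining need.
Pretend the grant happened; the run J2, J1, J4, J3 goes as far as possible. Check, step by step:
  pool = (2, 0)
  J2: need (0, 0) fits (2, 0); releases (0, 2), pool now (2, 2)
  J1: need (1, 1) fits (2, 2); releases (3, 0), pool now (5, 2)
  J4: need (2, 0) fits (5, 2); releases (1, 0), pool now (6, 2)
  J3: need (2, 2) fits (6, 2); releases (1, 2), pool now (7, 4)
  J5 still needs (4, 5) but only (7, 4) is free — short on R1
  J7 still needs (2, 5) but only (7, 4) is free — short on R1
Had the request been granted, J5 and J7 could never finish.


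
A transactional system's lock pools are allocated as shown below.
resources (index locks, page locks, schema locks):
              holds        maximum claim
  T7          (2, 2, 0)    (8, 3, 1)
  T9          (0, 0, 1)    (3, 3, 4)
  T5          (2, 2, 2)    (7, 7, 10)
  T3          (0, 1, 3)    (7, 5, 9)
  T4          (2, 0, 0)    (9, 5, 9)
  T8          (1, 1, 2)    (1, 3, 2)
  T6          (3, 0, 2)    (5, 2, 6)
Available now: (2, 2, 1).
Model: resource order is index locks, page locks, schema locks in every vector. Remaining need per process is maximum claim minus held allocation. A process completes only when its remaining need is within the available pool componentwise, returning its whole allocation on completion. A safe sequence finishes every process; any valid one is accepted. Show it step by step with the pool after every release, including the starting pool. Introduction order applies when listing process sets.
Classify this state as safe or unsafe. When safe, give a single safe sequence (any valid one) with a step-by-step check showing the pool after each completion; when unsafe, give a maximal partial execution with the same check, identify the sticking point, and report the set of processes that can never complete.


SAFE — a valid safe sequence is T8, T9, T6, T7, T3, T4, T5.
Key observation: the first exact fit in this order is T8 — it needs (0, 2, 0) with (2, 2, 1) free, meeting a requested resource to the last unit.
Check, step by step:
  pool = (2, 2, 1)
  T8: need (0, 2, 0) fits (2, 2, 1); releases (1, 1, 2), pool now (3, 3, 3)
  T9: need (3, 3, 3) fits (3, 3, 3); releases (0, 0, 1), pool now (3, 3, 4)
  T6: need (2, 2, 4) fits (3, 3, 4); releases (3, 0, 2), pool now (6, 3, 6)
  T7: need (6, 1, 1) fits (6, 3, 6); releases (2, 2, 0), pool now (8, 5, 6)
  T3: need (7, 4, 6) fits (8, 5, 6); releases (0, 1, 3), pool now (8, 6, 9)
  T4: need (7, 5, 9) fits (8, 6, 9); releases (2, 0, 0), pool now (10, 6, 9)
  T5: need (5, 5, 8) fits (10, 6, 9); releases (2, 2, 2), pool now (12, 8, 11)


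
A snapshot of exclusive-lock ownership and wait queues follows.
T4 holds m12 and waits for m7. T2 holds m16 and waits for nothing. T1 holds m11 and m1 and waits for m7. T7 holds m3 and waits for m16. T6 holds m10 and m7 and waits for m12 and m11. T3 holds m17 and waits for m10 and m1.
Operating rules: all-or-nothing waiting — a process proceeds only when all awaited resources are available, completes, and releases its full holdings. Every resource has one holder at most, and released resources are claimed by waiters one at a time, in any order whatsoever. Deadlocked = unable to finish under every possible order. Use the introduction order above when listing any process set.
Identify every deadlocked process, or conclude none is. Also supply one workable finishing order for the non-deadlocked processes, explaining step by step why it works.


Deadlocked: T4, T1, T6 and T3.
Key observation: nobody on the ring T4 -> T6 -> T4 can start until another member finishes, which never happens; T1 is caught in further circular waits and T3 waits into the deadlock from upstream.
One completion order for the rest: T2, T7.
Walking it through:
  T2: no waits; runs immediately, freeing m16
  run T7 (all its waits — m16 — are resolved); releases m3


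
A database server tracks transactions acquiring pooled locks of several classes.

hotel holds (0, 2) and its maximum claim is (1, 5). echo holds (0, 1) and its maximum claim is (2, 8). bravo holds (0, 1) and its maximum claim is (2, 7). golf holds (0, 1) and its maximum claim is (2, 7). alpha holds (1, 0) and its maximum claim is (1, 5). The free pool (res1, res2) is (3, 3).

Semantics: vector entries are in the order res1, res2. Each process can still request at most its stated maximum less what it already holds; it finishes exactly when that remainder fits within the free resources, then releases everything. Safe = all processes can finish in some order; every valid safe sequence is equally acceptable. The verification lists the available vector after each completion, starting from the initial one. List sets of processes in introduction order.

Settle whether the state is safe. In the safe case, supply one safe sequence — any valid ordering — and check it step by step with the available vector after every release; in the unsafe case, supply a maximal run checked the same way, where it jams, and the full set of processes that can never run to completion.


UNSAFE — no complete ordering exists.
Key observation: the wall is res2: completing hotel, alpha brings the pool only to (4, 5), and all the rest need more.
Going as far as possible: hotel, alpha; after that, nothing fits. Step-by-step check:
  pool = (3, 3)
  run hotel (needs (1, 3), free (3, 3)); after release of (0, 2) the pool is (3, 5)
  run alpha (needs (0, 5), free (3, 5)); after release of (1, 0) the pool is (4, 5)
  echo cannot run: need (2, 7) vs free (4, 5) (insufficient res2)
  bravo cannot run: need (2, 6) vs free (4, 5) (insufficient res2)
  golf cannot run: need (2, 6) vs free (4, 5) (insufficient res2)
Never able to finish: echo, bravo and golf.


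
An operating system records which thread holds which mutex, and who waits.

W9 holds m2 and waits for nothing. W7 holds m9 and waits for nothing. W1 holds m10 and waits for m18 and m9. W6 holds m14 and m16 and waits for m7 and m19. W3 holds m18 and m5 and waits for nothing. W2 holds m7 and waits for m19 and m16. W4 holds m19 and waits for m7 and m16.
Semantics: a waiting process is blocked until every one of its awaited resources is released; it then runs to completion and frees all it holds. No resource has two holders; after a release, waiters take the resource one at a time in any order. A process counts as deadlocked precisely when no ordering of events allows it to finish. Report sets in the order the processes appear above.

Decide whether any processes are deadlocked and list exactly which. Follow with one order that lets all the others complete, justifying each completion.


Deadlocked set: W6, W2 and W4.
Key observation: W6 -> W2 -> W6 is a circular wait — nothing in it can go first; W4 is caught in further circular waits.
A valid finishing order for the others: W3, W7, W1, W9.
Walking it through:
  W3: no waits; runs immediately, freeing m18 and m5
  W7: no waits; runs immediately, freeing m9
  W1 waits on m18 and m9 — all released -> runs and releases m10
  W9: no waits; runs immediately, freeing m2


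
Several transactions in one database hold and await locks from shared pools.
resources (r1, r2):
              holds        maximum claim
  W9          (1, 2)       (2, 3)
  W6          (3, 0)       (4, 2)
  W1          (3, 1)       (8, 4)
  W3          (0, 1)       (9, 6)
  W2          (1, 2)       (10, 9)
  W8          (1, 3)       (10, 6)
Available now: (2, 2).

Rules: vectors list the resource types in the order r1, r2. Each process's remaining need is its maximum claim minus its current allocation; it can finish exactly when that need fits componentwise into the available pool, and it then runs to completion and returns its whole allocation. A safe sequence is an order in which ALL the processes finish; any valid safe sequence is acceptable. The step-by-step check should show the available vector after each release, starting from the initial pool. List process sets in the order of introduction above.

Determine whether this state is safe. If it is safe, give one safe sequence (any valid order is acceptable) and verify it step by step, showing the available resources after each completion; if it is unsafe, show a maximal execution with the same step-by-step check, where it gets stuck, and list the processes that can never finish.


The state is SAFE; one workable sequence: W9, W6, W1, W3, W8, W2.
Key observation: W3 is the earliest step where a requested resource binds exactly: need (9, 5), pool (9, 5) at its turn.
Step-by-step check:
  pool = (2, 2)
  W9 needs (1, 1) <= (2, 2) -> finishes; pool += (1, 2) = (3, 4)
  W6 needs (1, 2) <= (3, 4) -> finishes; pool += (3, 0) = (6, 4)
  W1 needs (5, 3) <= (6, 4) -> finishes; pool += (3, 1) = (9, 5)
  W3 needs (9, 5) <= (9, 5) -> finishes; pool += (0, 1) = (9, 6)
  W8 needs (9, 3) <= (9, 6) -> finishes; pool += (1, 3) = (10, 9)
  W2 needs (9, 7) <= (10, 9) -> finishes; pool += (1, 2) = (11, 11)


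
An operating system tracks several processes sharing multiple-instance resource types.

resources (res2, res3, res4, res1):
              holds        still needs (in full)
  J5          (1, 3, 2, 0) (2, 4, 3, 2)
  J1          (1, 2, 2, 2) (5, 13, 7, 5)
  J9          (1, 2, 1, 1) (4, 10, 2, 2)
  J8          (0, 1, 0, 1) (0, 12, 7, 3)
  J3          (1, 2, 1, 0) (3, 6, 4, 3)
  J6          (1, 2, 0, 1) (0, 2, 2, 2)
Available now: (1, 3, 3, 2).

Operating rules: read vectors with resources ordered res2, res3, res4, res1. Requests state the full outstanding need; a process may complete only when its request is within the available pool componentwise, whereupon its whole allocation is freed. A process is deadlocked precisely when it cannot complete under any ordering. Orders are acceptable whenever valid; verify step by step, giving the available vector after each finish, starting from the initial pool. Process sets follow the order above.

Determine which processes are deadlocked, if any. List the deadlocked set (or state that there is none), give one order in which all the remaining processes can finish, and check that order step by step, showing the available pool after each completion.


The deadlocked set is empty.
Key observation: J6 leads a chain of completions in which each release enables another process.
A valid finishing order for the others: J6, J5, J3, J9, J8, J1. Walking it through:
  pool = (1, 3, 3, 2)
  run J6 (needs (0, 2, 2, 2), free (1, 3, 3, 2)); after release of (1, 2, 0, 1) the pool is (2, 5, 3, 3)
  run J5 (needs (2, 4, 3, 2), free (2, 5, 3, 3)); after release of (1, 3, 2, 0) the pool is (3, 8, 5, 3)
  run J3 (needs (3, 6, 4, 3), free (3, 8, 5, 3)); after release of (1, 2, 1, 0) the pool is (4, 10, 6, 3)
  run J9 (needs (4, 10, 2, 2), free (4, 10, 6, 3)); after release of (1, 2, 1, 1) the pool is (5, 12, 7, 4)
  run J8 (needs (0, 12, 7, 3), free (5, 12, 7, 4)); after release of (0, 1, 0, 1) the pool is (5, 13, 7, 5)
  run J1 (needs (5, 13, 7, 5), free (5, 13, 7, 5)); after release of (1, 2, 2, 2) the pool is (6, 15, 9, 7)


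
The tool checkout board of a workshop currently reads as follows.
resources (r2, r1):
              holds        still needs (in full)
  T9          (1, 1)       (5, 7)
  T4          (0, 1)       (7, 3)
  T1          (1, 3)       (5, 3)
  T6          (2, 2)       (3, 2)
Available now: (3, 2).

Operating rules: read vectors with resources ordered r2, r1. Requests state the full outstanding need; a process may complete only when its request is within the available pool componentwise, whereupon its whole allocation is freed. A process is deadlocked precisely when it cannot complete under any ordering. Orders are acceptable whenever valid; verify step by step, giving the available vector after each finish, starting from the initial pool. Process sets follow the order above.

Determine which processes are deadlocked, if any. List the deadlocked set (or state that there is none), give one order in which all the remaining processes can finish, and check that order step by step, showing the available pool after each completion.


Nothing here is deadlocked.
Key observation: T6 can run right away; the returned allocation unlocks the remaining processes in turn.
The rest can finish in the order T6, T1, T9, T4. Walking it through:
  pool = (3, 2)
  run T6 (needs (3, 2), free (3, 2)); after release of (2, 2) the pool is (5, 4)
  run T1 (needs (5, 3), free (5, 4)); after release of (1, 3) the pool is (6, 7)
  run T9 (needs (5, 7), free (6, 7)); after release of (1, 1) the pool is (7, 8)
  run T4 (needs (7, 3), free (7, 8)); after release of (0, 1) the pool is (7, 9)


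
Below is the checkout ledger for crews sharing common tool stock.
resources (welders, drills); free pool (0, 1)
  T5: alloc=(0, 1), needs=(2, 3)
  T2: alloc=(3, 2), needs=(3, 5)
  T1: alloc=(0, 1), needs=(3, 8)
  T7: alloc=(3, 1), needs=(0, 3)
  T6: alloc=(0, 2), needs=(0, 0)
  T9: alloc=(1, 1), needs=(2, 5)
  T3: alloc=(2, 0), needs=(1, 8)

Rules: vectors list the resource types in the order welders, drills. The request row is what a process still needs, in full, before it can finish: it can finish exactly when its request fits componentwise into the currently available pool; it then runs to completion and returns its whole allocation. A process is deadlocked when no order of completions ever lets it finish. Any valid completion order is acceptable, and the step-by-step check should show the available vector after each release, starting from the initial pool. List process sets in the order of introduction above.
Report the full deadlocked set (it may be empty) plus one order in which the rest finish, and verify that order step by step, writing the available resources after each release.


No process is deadlocked.
Key observation: T6 can run right away; the returned allocation unlocks the remaining processes in turn.
A valid finishing order for the others: T6, T7, T5, T2, T9, T3, T1. Check, step by step:
  pool = (0, 1)
  run T6 (needs (0, 0), free (0, 1)); after release of (0, 2) the pool is (0, 3)
  run T7 (needs (0, 3), free (0, 3)); after release of (3, 1) the pool is (3, 4)
  run T5 (needs (2, 3), free (3, 4)); after release of (0, 1) the pool is (3, 5)
  run T2 (needs (3, 5), free (3, 5)); after release of (3, 2) the pool is (6, 7)
  run T9 (needs (2, 5), free (6, 7)); after release of (1, 1) the pool is (7, 8)
  run T3 (needs (1, 8), free (7, 8)); after release of (2, 0) the pool is (9, 8)
  run T1 (needs (3, 8), free (9, 8)); after release of (0, 1) the pool is (9, 9)


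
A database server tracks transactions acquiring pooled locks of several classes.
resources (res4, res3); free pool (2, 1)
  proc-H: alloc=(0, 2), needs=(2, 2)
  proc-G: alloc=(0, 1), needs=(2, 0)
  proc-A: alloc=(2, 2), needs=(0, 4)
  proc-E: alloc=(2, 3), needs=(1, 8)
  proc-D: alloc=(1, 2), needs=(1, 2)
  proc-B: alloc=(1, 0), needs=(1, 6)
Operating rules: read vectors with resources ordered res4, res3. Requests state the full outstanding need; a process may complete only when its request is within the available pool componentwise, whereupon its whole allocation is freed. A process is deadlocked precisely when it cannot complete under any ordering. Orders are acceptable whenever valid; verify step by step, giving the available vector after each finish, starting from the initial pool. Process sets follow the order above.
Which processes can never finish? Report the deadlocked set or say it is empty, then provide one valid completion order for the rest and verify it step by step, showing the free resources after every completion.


Nothing here is deadlocked.
Key observation: beginning at proc-G, releases accumulate fast enough that every process eventually fits.
A valid finishing order for the others: proc-G, proc-H, proc-A, proc-B, proc-D, proc-E. Walking it through:
  pool = (2, 1)
  proc-G: need (2, 0) fits (2, 1); releases (0, 1), pool now (2, 2)
  proc-H: need (2, 2) fits (2, 2); releases (0, 2), pool now (2, 4)
  proc-A: need (0, 4) fits (2, 4); releases (2, 2), pool now (4, 6)
  proc-B: need (1, 6) fits (4, 6); releases (1, 0), pool now (5, 6)
  proc-D: need (1, 2) fits (5, 6); releases (1, 2), pool now (6, 8)
  proc-E: need (1, 8) fits (6, 8); releases (2, 3), pool now (8, 11)


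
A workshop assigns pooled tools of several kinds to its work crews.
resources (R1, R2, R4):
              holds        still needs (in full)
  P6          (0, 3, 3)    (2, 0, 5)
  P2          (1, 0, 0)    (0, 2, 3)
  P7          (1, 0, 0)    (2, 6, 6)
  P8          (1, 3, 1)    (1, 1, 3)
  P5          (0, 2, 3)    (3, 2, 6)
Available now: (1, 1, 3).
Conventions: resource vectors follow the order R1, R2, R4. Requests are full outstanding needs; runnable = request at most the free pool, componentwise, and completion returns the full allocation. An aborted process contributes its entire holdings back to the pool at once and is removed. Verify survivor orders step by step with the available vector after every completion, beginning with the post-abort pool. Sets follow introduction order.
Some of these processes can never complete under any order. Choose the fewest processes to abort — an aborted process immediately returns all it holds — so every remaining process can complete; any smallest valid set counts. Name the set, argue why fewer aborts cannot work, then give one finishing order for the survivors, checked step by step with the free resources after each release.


The answer: abort P5.
Key observation: before aborting P5, P7 was permanently blocked — no order could ever run it; afterwards it completes at step 3.
No smaller set exists: with zero aborts the deadlock remains.
One survivor order: P8, P2, P7, P6. Walking it through (post-abort pool first):
  pool = (1, 3, 6)
  P8: need (1, 1, 3) fits (1, 3, 6); releases (1, 3, 1), pool now (2, 6, 7)
  P2: need (0, 2, 3) fits (2, 6, 7); releases (1, 0, 0), pool now (3, 6, 7)
  P7: need (2, 6, 6) fits (3, 6, 7); releases (1, 0, 0), pool now (4, 6, 7)
  P6: need (2, 0, 5) fits (4, 6, 7); releases (0, 3, 3), pool now (4, 9, 10)


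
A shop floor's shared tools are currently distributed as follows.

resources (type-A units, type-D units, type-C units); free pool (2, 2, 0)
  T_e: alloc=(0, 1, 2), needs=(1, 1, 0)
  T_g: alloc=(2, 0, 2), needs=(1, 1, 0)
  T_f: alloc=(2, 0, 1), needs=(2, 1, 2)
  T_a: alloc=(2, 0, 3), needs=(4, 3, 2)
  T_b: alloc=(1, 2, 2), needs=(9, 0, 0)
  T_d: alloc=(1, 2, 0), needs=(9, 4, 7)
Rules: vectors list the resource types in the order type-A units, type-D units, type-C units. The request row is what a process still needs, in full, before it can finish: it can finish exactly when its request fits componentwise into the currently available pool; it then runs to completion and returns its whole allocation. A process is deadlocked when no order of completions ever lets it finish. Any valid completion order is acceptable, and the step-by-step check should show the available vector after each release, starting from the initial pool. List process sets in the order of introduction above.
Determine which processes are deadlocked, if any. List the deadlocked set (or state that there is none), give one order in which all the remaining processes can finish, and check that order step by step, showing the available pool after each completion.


The deadlocked set is T_b and T_d.
Key observation: the wall is type-A units: completing T_e, T_f, T_a, T_g brings the pool only to (8, 3, 8), and all the rest need more.
A valid finishing order for the others: T_e, T_f, T_a, T_g. Walking it through:
  pool = (2, 2, 0)
  run T_e (needs (1, 1, 0), free (2, 2, 0)); after release of (0, 1, 2) the pool is (2, 3, 2)
  run T_f (needs (2, 1, 2), free (2, 3, 2)); after release of (2, 0, 1) the pool is (4, 3, 3)
  run T_a (needs (4, 3, 2), free (4, 3, 3)); after release of (2, 0, 3) the pool is (6, 3, 6)
  run T_g (needs (1, 1, 0), free (6, 3, 6)); after release of (2, 0, 2) the pool is (8, 3, 8)
The stuck group stays short no matter what:
  blocked: T_b wants (9, 0, 0), pool (8, 3, 8) — not enough type-A units
  blocked: T_d wants (9, 4, 7), pool (8, 3, 8) — not enough type-A units and type-D units


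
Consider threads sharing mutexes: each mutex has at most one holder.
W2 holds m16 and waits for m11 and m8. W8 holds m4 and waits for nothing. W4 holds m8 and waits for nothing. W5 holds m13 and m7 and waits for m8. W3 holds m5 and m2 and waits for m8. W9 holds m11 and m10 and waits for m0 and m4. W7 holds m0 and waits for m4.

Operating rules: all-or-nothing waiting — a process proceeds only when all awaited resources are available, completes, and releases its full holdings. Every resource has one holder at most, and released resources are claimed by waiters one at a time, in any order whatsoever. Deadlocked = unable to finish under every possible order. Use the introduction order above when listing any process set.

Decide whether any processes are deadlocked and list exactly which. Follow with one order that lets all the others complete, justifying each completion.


No process is deadlocked.
Key observation: the wait graph is acyclic; completion cascades from the unblocked processes through everyone else.
The rest can finish in the order W4, W8, W3, W7, W5, W9, W2.
Walking it through:
  W4 waits on nothing -> runs at once and releases m8
  W8 waits on nothing -> runs at once and releases m4
  W3 waits on m8 — all released -> runs and releases m5 and m2
  W7 waits on m4 — all released -> runs and releases m0
  W5 waits on m8 — all released -> runs and releases m13 and m7
  W9 waits on m0 and m4 — all released -> runs and releases m11 and m10
  W2 waits on m11 and m8 — all released -> runs and releases m16


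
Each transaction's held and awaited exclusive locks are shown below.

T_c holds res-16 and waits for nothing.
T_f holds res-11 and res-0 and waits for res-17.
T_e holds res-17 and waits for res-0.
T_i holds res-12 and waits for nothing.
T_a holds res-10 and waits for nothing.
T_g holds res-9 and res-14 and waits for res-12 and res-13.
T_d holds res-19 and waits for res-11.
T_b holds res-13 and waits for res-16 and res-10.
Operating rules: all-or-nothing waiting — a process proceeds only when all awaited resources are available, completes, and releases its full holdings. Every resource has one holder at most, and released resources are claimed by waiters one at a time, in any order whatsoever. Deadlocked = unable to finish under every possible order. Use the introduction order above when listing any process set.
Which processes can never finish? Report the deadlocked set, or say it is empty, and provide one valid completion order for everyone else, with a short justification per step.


Deadlocked set: T_f, T_e and T_d.
Key observation: the loop T_f -> T_e -> T_f blocks itself forever; T_d waits into the deadlock from upstream.
A valid finishing order for the others: T_a, T_i, T_c, T_b, T_g.
Verifying each step:
  run T_a (it waits on nothing); releases res-10
  run T_i (it waits on nothing); releases res-12
  run T_c (it waits on nothing); releases res-16
  run T_b (all its waits — res-16 and res-10 — are resolved); releases res-13
  run T_g (all its waits — res-12 and res-13 — are resolved); releases res-9 and res-14


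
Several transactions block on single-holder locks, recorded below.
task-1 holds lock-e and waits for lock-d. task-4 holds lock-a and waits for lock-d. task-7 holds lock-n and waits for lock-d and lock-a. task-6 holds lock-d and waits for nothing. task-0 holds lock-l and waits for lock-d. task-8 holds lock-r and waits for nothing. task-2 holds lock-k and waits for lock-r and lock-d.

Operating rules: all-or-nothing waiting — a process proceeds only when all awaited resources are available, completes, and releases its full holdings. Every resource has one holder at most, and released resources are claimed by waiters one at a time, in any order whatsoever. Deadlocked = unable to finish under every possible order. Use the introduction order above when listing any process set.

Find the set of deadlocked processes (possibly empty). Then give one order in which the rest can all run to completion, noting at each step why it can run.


No process is deadlocked.
Key observation: no waiting chain loops back on itself — every chain ends at a process that waits on nothing, so everyone eventually runs.
One completion order for the rest: task-8, task-6, task-1, task-4, task-2, task-0, task-7.
Walking it through:
  task-8: no waits; runs immediately, freeing lock-r
  task-6: no waits; runs immediately, freeing lock-d
  run task-1 (all its waits — lock-d — are resolved); releases lock-e
  run task-4 (all its waits — lock-d — are resolved); releases lock-a
  run task-2 (all its waits — lock-r and lock-d — are resolved); releases lock-k
  run task-0 (all its waits — lock-d — are resolved); releases lock-l
  run task-7 (all its waits — lock-d and lock-a — are resolved); releases lock-n


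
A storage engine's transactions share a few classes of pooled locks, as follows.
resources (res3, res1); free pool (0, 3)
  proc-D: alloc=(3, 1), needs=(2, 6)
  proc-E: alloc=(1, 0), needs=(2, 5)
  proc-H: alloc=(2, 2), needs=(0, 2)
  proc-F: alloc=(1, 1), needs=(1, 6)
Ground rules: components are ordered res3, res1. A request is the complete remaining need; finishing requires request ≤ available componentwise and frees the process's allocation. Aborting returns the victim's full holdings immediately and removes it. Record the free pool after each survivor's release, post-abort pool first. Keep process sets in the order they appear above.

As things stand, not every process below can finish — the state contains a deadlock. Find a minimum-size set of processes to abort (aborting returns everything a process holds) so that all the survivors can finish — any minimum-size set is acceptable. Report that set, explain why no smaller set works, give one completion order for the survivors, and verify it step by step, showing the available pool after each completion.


Abort proc-D.
Key observation: aborting proc-D returns (3, 1), and proc-F — hopeless before — runs at step 3 with the returned capacity in the pool.
No smaller set exists: with zero aborts the deadlock remains.
One survivor order: proc-H, proc-E, proc-F. Walking it through (post-abort pool first):
  pool = (3, 4)
  run proc-H (needs (0, 2), free (3, 4)); after release of (2, 2) the pool is (5, 6)
  run proc-E (needs (2, 5), free (5, 6)); after release of (1, 0) the pool is (6, 6)
  run proc-F (needs (1, 6), free (6, 6)); after release of (1, 1) the pool is (7, 7)


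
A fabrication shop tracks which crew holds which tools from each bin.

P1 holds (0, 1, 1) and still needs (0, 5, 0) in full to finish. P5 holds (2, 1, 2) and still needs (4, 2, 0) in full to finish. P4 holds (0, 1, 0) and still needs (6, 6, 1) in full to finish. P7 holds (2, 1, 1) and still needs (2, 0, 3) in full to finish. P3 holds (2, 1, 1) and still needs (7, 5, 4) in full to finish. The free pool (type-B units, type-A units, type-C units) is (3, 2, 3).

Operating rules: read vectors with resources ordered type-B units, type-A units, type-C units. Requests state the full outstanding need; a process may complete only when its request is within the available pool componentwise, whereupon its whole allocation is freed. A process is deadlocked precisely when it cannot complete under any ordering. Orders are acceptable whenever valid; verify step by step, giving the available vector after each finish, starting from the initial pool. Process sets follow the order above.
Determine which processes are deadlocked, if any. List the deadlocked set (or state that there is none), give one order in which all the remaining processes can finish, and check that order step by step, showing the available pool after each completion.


Deadlocked: P1, P4 and P3.
Key observation: even finishing P7, P5 leaves just (7, 4, 6) free — too little type-A units for any of the remaining processes.
The rest can finish in the order P7, P5. Walking it through:
  pool = (3, 2, 3)
  run P7 (needs (2, 0, 3), free (3, 2, 3)); after release of (2, 1, 1) the pool is (5, 3, 4)
  run P5 (needs (4, 2, 0), free (5, 3, 4)); after release of (2, 1, 2) the pool is (7, 4, 6)
The stuck group stays short no matter what:
  P1 still needs (0, 5, 0) but only (7, 4, 6) is free — short on type-A units
  P4 still needs (6, 6, 1) but only (7, 4, 6) is free — short on type-A units
  P3 still needs (7, 5, 4) but only (7, 4, 6) is free — short on type-A units


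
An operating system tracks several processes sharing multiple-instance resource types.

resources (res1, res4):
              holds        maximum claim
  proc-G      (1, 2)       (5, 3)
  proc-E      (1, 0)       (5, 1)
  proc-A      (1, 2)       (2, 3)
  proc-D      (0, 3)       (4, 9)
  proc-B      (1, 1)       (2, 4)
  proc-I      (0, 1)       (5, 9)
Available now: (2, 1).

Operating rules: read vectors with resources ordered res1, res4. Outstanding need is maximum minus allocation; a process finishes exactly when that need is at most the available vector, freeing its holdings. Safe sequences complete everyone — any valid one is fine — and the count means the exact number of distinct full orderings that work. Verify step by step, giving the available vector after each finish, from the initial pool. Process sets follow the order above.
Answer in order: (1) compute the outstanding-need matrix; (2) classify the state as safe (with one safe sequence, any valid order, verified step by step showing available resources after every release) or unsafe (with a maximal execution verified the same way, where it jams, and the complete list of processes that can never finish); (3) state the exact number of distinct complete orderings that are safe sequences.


(1) Remaining need (order res1, res4):
  proc-G: (4, 1)
  proc-E: (4, 1)
  proc-A: (1, 1)
  proc-D: (4, 6)
  proc-B: (1, 3)
  proc-I: (5, 8)
(2) SAFE — a valid safe sequence is proc-A, proc-B, proc-G, proc-D, proc-E, proc-I.
Key observation: reading the order forward, proc-A is the first process whose need (1, 1) meets the free pool (2, 1) exactly on a resource it requests.
Walking it through:
  pool = (2, 1)
  proc-A needs (1, 1) <= (2, 1) -> finishes; pool += (1, 2) = (3, 3)
  proc-B needs (1, 3) <= (3, 3) -> finishes; pool += (1, 1) = (4, 4)
  proc-G needs (4, 1) <= (4, 4) -> finishes; pool += (1, 2) = (5, 6)
  proc-D needs (4, 6) <= (5, 6) -> finishes; pool += (0, 3) = (5, 9)
  proc-E needs (4, 1) <= (5, 9) -> finishes; pool += (1, 0) = (6, 9)
  proc-I needs (5, 8) <= (6, 9) -> finishes; pool += (0, 1) = (6, 10)
(3) Exactly 4 of the possible complete orderings are safe sequences.


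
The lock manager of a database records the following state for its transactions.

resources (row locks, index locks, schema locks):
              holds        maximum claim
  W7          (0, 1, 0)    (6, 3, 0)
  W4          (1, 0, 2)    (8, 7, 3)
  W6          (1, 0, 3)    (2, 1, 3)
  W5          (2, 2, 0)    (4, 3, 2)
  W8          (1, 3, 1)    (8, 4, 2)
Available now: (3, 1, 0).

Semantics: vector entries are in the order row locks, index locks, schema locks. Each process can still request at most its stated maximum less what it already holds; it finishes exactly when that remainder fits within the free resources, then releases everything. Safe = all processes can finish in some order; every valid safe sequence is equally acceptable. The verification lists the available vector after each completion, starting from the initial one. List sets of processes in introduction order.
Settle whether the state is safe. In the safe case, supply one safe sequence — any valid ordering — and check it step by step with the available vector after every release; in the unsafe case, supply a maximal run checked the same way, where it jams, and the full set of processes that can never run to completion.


The state is UNSAFE.
Key observation: row locks is the bottleneck — with W6, W5, W7 done the pool holds (6, 4, 3), short of every remaining need.
A maximal execution: W6, W5, W7 — then nothing else fits. Verifying each step:
  pool = (3, 1, 0)
  W6 needs (1, 1, 0) <= (3, 1, 0) -> finishes; pool += (1, 0, 3) = (4, 1, 3)
  W5 needs (2, 1, 2) <= (4, 1, 3) -> finishes; pool += (2, 2, 0) = (6, 3, 3)
  W7 needs (6, 2, 0) <= (6, 3, 3) -> finishes; pool += (0, 1, 0) = (6, 4, 3)
  W4 still needs (7, 7, 1) but only (6, 4, 3) is free — short on row locks and index locks
  W8 still needs (7, 1, 1) but only (6, 4, 3) is free — short on row locks
Permanently blocked: W4 and W8.


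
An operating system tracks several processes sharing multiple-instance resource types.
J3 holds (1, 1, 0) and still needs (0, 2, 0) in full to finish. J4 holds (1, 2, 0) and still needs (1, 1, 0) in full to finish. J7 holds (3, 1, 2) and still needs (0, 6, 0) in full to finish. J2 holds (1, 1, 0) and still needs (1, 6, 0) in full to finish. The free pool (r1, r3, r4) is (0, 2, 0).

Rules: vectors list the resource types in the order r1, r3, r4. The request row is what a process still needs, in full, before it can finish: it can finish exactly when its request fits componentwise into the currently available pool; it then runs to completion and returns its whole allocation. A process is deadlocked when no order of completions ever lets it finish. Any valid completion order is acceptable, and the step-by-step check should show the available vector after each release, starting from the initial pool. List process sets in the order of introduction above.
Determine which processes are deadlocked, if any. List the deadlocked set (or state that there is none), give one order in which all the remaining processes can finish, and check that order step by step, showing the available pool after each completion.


Deadlocked: J7 and J2.
Key observation: r3 is the bottleneck — with J3, J4 done the pool holds (2, 5, 0), short of every remaining need.
The rest can finish in the order J3, J4. Check, step by step:
  pool = (0, 2, 0)
  J3: need (0, 2, 0) fits (0, 2, 0); releases (1, 1, 0), pool now (1, 3, 0)
  J4: need (1, 1, 0) fits (1, 3, 0); releases (1, 2, 0), pool now (2, 5, 0)
None of the blocked processes ever fits:
  J7 cannot run: need (0, 6, 0) vs free (2, 5, 0) (insufficient r3)
  J2 cannot run: need (1, 6, 0) vs free (2, 5, 0) (insufficient r3)
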